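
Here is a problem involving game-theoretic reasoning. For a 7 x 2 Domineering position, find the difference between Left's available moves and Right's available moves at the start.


Board is 7 x 2 (rows x cols).
Left (vertical) placements: (rows-1) * cols = 6 * 2 = 12
Right (horizontal) placements: rows * (cols-1) = 7 * 1 = 7
Advantage = Left - Right = 12 - 7 = 5

5


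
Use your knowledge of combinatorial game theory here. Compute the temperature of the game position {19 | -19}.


The game is {19 | -19}, a switch {a | b} with numbers a > b.
Cooling {a | b} by t gives {a - t | b + t}, which stops being hot when a - t = b + t, i.e. at t = (a - b)/2. So the temperature of a switch is (a - b)/2.
Temperature = (Left option - Right option) / 2
= (19 - (-19)) / 2
= 38 / 2
= 19

19


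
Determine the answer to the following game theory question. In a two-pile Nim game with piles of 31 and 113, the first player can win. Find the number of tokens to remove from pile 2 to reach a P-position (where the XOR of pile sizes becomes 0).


Piles: 31 and 113
Current XOR: 31 XOR 113 = 110 (non-zero, so this is an N-position).
To make the XOR zero, we need to find a move that balances the piles.
For pile 2 (size 113): target = 113 XOR 110 = 31
We reduce pile 2 from 113 to 31.
Tokens removed: 113 - 31 = 82
Verification: 31 XOR 31 = 0

82


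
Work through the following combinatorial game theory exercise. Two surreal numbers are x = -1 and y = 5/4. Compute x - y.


x = -1, y = 5/4
Converting to common denominator: 4
x = -4/4, y = 5/4
x - y = -1 - 5/4 = -9/4

-9/4


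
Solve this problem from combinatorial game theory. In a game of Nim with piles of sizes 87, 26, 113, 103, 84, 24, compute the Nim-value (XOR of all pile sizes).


We need the XOR (exclusive or) of all pile sizes.
After XOR-ing pile 1 (size 87): 0 XOR 87 = 87
After XOR-ing pile 2 (size 26): 87 XOR 26 = 77
After XOR-ing pile 3 (size 113): 77 XOR 113 = 60
After XOR-ing pile 4 (size 103): 60 XOR 103 = 91
After XOR-ing pile 5 (size 84): 91 XOR 84 = 15
After XOR-ing pile 6 (size 24): 15 XOR 24 = 23
The Nim-value of this position is 23.

23


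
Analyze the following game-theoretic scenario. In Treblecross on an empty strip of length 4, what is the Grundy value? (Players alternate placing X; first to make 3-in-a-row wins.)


Treblecross: place X on empty cells; 3-in-a-row wins.
Playing within two cells of an existing X lets the opponent win at once, so sensible play treats the cells i-2..i+2 around each X as dead. The player left with no safe cell loses, so this is a normal-play take-away game on strips of safe cells.
Placing X at cell i (0-indexed) of a strip of k safe cells leaves independent strips of sizes max(0, i-2) and max(0, k-i-3). Hence G(k) = mex{ G(max(0,i-2)) XOR G(max(0,k-i-3)) : 0 <= i < k }, with G(0) = 0.
G(1): splits (0,0):0^0=0 -> mex({0}) = 1
G(2): splits (0,0):0^0=0 -> mex({0}) = 1
G(3): splits (0,0):0^0=0 -> mex({0}) = 1
G(4): splits (0,1):0^1=1 (0,0):0^0=0 -> mex({0, 1}) = 2
Therefore G(4) = 2.

2


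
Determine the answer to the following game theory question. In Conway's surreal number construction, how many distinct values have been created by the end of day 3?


Day 0: {|} = 0 is born. Count = 1.
Day n: the number of surreal numbers born by day n is 2^(n+1) - 1.
By day 0: 2^1 - 1 = 1
By day 1: 2^2 - 1 = 3
By day 2: 2^3 - 1 = 7
By day 3: 2^4 - 1 = 15
By day 3: 15 surreal numbers.

15


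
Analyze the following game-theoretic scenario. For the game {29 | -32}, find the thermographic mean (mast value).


Game = {29 | -32}, a switch {a | b} with numbers a > b.
Its thermograph has left wall a - t and right wall b + t, which meet at t = (a - b)/2, where both equal (a + b)/2. So the mast (mean value) is at (a + b)/2.
Mean = (29 + (-32))/2 = -3/2 = -3/2

-3/2


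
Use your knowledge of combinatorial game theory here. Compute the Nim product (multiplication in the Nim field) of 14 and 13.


Nim multiplication is bilinear over XOR: (u XOR v) * w = (u*w) XOR (v*w).
So we split each operand into its bit components and XOR the pairwise Nim products.
14 = 2 + 4 + 8 (as XOR of powers of 2).
13 = 1 + 4 + 8 (as XOR of powers of 2).
Using the standard Nim-product table on single bits:
  2*2 = 3,   2*4 = 8,   2*8 = 12,
  4*4 = 6,   4*8 = 11,  8*8 = 13,
and  1*x = x (identity), k*l = l*k (commutative).
Pairwise Nim products:
  2 * 1 = 2
  2 * 4 = 8
  2 * 8 = 12
  4 * 1 = 4
  4 * 4 = 6
  4 * 8 = 11
  8 * 1 = 8
  8 * 4 = 11
  8 * 8 = 13
XOR them: 2 XOR 8 XOR 12 XOR 4 XOR 6 XOR 11 XOR 8 XOR 11 XOR 13 = 1.
Result: 14 * 13 = 1 (in Nim).

1


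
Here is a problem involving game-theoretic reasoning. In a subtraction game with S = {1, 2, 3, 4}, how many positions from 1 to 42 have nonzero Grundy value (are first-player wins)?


Subtraction set S = {1, 2, 3, 4}, so G(n) = n mod 5.
G(n) = 0 when n is a multiple of 5.
Multiples of 5 in [1, 42]: 8
N-positions (nonzero Grundy) = 42 - 8 = 34

34


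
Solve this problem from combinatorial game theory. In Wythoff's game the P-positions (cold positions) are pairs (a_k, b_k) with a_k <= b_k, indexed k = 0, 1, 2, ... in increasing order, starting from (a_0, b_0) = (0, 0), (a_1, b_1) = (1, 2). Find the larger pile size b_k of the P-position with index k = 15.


By Wythoff's theorem, a_k = floor(k * phi) and b_k = floor(k * phi^2) = a_k + k, where phi = (1 + sqrt(5))/2 is the golden ratio.
phi = (1 + sqrt(5))/2 = 1.618034
phi^2 = phi + 1 = 2.618034
k = 15
k * phi^2 = 15 * 2.618034 = 39.270510
b_15 = floor(k * phi^2) = 39 (check: a_15 + k = 24 + 15 = 39)

39


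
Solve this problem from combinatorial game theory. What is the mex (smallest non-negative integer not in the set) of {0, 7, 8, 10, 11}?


Set = {0, 7, 8, 10, 11}
0 is in the set.
1 is NOT in the set. This is the mex.
mex = 1

1


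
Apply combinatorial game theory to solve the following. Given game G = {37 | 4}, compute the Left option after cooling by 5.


Original game: {37 | 4} (a switch {a | b} with a > b).
Cooling by t (for t below the temperature (a - b)/2 = 33/2) taxes each move by t: {a | b} cooled by t is {a - t | b + t}.
Cooling amount: t = 5
Cooled Left option: 37 - 5 = 32
Cooled Right option: 4 + 5 = 9
Cooled game: {32 | 9}
Left option = 32

32


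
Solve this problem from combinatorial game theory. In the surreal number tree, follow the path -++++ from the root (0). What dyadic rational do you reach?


Sign expansion: -++++
Rule: track bounds (lo, hi), initially (-inf, +inf). On '+', the current value becomes lo and we move to the simplest number in (value, hi): value + 1 if hi = +inf, otherwise the midpoint (value + hi)/2. On '-', the current value becomes hi and we move to value - 1 if lo = -inf, otherwise the midpoint (lo + value)/2.
Start at 0.
Step 1: sign = -, move left. Bounds: (-inf, 0). Value = -1
Step 2: sign = +, move right. Bounds: (-1, 0). Value = -1/2
Step 3: sign = +, move right. Bounds: (-1/2, 0). Value = -1/4
Step 4: sign = +, move right. Bounds: (-1/4, 0). Value = -1/8
Step 5: sign = +, move right. Bounds: (-1/8, 0). Value = -1/16
The surreal number with sign expansion -++++ is -1/16.

-1/16


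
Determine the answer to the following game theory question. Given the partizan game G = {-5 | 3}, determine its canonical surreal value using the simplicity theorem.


Left options: {-5}, max = -5
Right options: {3}, min = 3
All options are numbers and max(Left) < min(Right), so by the simplicity theorem the value is the simplest (earliest-born) number strictly between -5 and 3.
Integers -4 through 2 all lie strictly between -5 and 3.
Among integers, the simplest (lowest birthday = smallest |n|; 0 is born on day 0, +-n on day n) is 0.
No non-integer in the interval can be simpler: if x is a non-integer in the interval, then floor(x) or ceil(x) also lies in the interval (the interval contains an integer), and both are proper prefixes of x's sign expansion, i.e. born earlier. So the game value is 0.
Game value = 0

0


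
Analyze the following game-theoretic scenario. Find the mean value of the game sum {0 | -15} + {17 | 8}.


G1 = {0 | -15}, G2 = {17 | 8}
Each is a switch {a | b} with numbers a > b; its mean value is (a + b)/2, and mean value is additive over game sums: m(G1 + G2) = m(G1) + m(G2).
Mean of G1 = (0 + (-15))/2 = -15/2 = -15/2
Mean of G2 = (17 + (8))/2 = 25/2 = 25/2
Mean of G1 + G2 = -15/2 + 25/2 = 5

5


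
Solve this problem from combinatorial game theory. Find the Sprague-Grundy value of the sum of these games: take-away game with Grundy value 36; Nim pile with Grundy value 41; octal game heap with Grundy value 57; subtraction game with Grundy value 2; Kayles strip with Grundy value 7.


By the Sprague-Grundy theorem, the Grundy value of a sum of games is the XOR of individual Grundy values.
take-away game: Grundy value = 36. Running XOR: 0 XOR 36 = 36
Nim pile: Grundy value = 41. Running XOR: 36 XOR 41 = 13
octal game heap: Grundy value = 57. Running XOR: 13 XOR 57 = 52
subtraction game: Grundy value = 2. Running XOR: 52 XOR 2 = 54
Kayles strip: Grundy value = 7. Running XOR: 54 XOR 7 = 49
The combined Grundy value is 49.

49


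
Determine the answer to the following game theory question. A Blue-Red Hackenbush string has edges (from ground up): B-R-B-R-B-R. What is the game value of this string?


Edges (from ground): B-R-B-R-B-R
By Berlekamp's sign-expansion rule, a Blue-Red Hackenbush stalk has the value of the surreal number whose sign sequence is the edge sequence with B -> + and R -> -.
Sign sequence: +-+-+-
Trace the sign expansion in the surreal number tree, starting from 0:
Edge 1: B (sign +) -> bounds (0, +inf), value = 1
Edge 2: R (sign -) -> bounds (0, 1), value = 1/2
Edge 3: B (sign +) -> bounds (1/2, 1), value = 3/4
Edge 4: R (sign -) -> bounds (1/2, 3/4), value = 5/8
Edge 5: B (sign +) -> bounds (5/8, 3/4), value = 11/16
Edge 6: R (sign -) -> bounds (5/8, 11/16), value = 21/32
Game value = 21/32

21/32


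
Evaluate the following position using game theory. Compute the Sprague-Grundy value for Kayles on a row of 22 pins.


Kayles: a move removes 1 or 2 adjacent pins from a contiguous row.
Removing pins from a row of k leaves two independent rows (a, b) with a + b = k - 1 (one pin) or a + b = k - 2 (two pins); an end removal gives a = 0.
By Sprague-Grundy, G(k) = mex{ G(a) XOR G(b) } over all these splits. G(0) = 0.
G(1): splits (0,0):0^0=0 -> mex({0}) = 1
G(2): splits (0,1):0^1=1 (0,0):0^0=0 -> mex({0, 1}) = 2
G(3): splits (0,2):0^2=2 (1,1):1^1=0 (0,1):0^1=1 -> mex({0, 1, 2}) = 3
G(4): splits (0,3):0^3=3 (1,2):1^2=3 (0,2):0^2=2 (1,1):1^1=0 -> mex({0, 2, 3}) = 1
G(5): splits (0,4):0^1=1 (1,3):1^3=2 (2,2):2^2=0 (0,3):0^3=3 (1,2):1^2=3 -> mex({0, 1, 2, 3}) = 4
G(6) = mex({0, 1, 2, 4}) = 3
G(7) = mex({0, 1, 3, 4, 5}) = 2
G(8) = mex({0, 2, 3, 5, 6}) = 1
G(9) = mex({0, 1, 2, 3, 6, 7}) = 4
G(10) = mex({0, 1, 3, 4, 5, 7}) = 2
G(11) = mex({0, 1, 2, 3, 4, 5}) = 6
G(12) = mex({0, 1, 2, 3, 5, 6, 7}) = 4
G(13) = mex({0, 2, 3, 4, 6, 7}) = 1
G(14) = mex({0, 1, 4, 5, 6, 7}) = 2
G(15) = mex({0, 1, 2, 3, 4, 5, 6}) = 7
G(16) = mex({0, 2, 3, 5, 6, 7}) = 1
G(17) = mex({0, 1, 2, 3, 5, 6, 7}) = 4
G(18) = mex({0, 1, 2, 4, 5, 6}) = 3
G(19) = mex({0, 1, 3, 4, 5, 7}) = 2
G(20) = mex({0, 2, 3, 4, 5, 6, 7}) = 1
G(21) = mex({0, 1, 2, 3, 5, 6, 7}) = 4
G(22) = mex({0, 1, 2, 3, 4, 5, 7}) = 6
Therefore G(22) = 6.

6


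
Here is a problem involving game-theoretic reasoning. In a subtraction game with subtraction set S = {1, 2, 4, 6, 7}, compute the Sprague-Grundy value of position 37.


The subtraction set is S = {1, 2, 4, 6, 7}.
G(k) = mex{ G(k - s) : s in S, s <= k }. We compute iteratively: G(0) = 0.
G(1) = mex({0}) = 1
G(2) = mex({0, 1}) = 2
G(3) = mex({1, 2}) = 0
G(4) = mex({0, 2}) = 1
G(5) = mex({0, 1}) = 2
G(6) = mex({0, 1, 2}) = 3
G(7) = mex({0, 1, 2, 3}) = 4
G(8) = mex({1, 2, 3, 4}) = 0
G(9) = mex({0, 2, 4}) = 1
G(10) = mex({0, 1, 3}) = 2
G(11) = mex({1, 2, 4}) = 0
G(12) = mex({0, 2, 3}) = 1
G(13) = mex({0, 1, 3, 4}) = 2
G(14) = mex({0, 1, 2, 4}) = 3
Observe that G(8)..G(14) = 0, 1, 2, 0, 1, 2, 3 repeats G(0)..G(6) = 0, 1, 2, 0, 1, 2, 3.
For k >= max(S) = 7, G(k) is determined by the previous 7 values G(k-7)..G(k-1); a window of 7 consecutive values has recurred shifted by 8, so by induction G(k + 8) = G(k) for all k >= 0: the sequence is periodic from the start with period 8.
One period: G(0..7) = 0, 1, 2, 0, 1, 2, 3, 4.
37 mod 8 = 5, so G(37) = G(5) = 2.

2


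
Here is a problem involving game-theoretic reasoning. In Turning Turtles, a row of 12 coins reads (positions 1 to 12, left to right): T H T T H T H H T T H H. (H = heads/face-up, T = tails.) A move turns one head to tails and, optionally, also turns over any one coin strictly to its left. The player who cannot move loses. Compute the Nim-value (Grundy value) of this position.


Coins: T H T T H T H H T T H H
Key fact: a single head at position k behaves exactly like a Nim heap of size k (turning it to T and optionally flipping a coin at j < k corresponds to moving the heap from k to j, or to 0), and heads combine as a disjunctive sum (two heads at the same place would cancel, matching j XOR j = 0). So the Nim-value is the XOR of the 1-indexed positions of the heads.
Face-up positions (1-indexed): [2, 5, 7, 8, 11, 12]
XOR 0 with 2: 0 XOR 2 = 2
XOR 2 with 5: 2 XOR 5 = 7
XOR 7 with 7: 7 XOR 7 = 0
XOR 0 with 8: 0 XOR 8 = 8
XOR 8 with 11: 8 XOR 11 = 3
XOR 3 with 12: 3 XOR 12 = 15
Nim-value = 15

15


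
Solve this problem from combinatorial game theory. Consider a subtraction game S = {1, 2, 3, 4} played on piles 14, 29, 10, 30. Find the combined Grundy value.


Subtraction set: {1, 2, 3, 4}
For this subtraction set, G(n) = n mod 5 (period = max + 1 = 5).
Pile 1 (size 14): G(14) = 14 mod 5 = 4
Pile 2 (size 29): G(29) = 29 mod 5 = 4
Pile 3 (size 10): G(10) = 10 mod 5 = 0
Pile 4 (size 30): G(30) = 30 mod 5 = 0
Total Grundy value = XOR of all: 4 XOR 4 XOR 0 XOR 0 = 0

0


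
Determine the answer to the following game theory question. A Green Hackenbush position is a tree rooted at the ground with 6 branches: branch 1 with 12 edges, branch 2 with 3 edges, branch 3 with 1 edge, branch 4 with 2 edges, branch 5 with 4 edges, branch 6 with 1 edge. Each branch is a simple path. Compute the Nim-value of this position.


The tree has 6 branches from the ground vertex.
In Green Hackenbush, the Nim-value of a simple path of length k is k.
Branch 1: length 12, Nim-value = 12
Branch 2: length 3, Nim-value = 3
Branch 3: length 1, Nim-value = 1
Branch 4: length 2, Nim-value = 2
Branch 5: length 4, Nim-value = 4
Branch 6: length 1, Nim-value = 1
Total Nim-value = XOR of all branch values:
0 XOR 12 = 12
12 XOR 3 = 15
15 XOR 1 = 14
14 XOR 2 = 12
12 XOR 4 = 8
8 XOR 1 = 9
Nim-value of the tree = 9

9


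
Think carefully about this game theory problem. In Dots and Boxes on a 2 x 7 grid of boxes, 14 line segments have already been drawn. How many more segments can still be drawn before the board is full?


Grid: 2 x 7 boxes, i.e. 3 rows and 8 columns of dots.
Horizontal edges: (rows + 1) * cols = 3 * 7 = 21
Vertical edges: rows * (cols + 1) = 2 * 8 = 16
Total edges: 21 + 16 = 37
Edges drawn: 14
Remaining: 37 - 14 = 23

23


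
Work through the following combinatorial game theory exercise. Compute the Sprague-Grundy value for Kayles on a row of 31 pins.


Kayles: a move removes 1 or 2 adjacent pins from a contiguous row.
Removing pins from a row of k leaves two independent rows (a, b) with a + b = k - 1 (one pin) or a + b = k - 2 (two pins); an end removal gives a = 0.
By Sprague-Grundy, G(k) = mex{ G(a) XOR G(b) } over all these splits. G(0) = 0.
G(1): splits (0,0):0^0=0 -> mex({0}) = 1
G(2): splits (0,1):0^1=1 (0,0):0^0=0 -> mex({0, 1}) = 2
G(3): splits (0,2):0^2=2 (1,1):1^1=0 (0,1):0^1=1 -> mex({0, 1, 2}) = 3
G(4): splits (0,3):0^3=3 (1,2):1^2=3 (0,2):0^2=2 (1,1):1^1=0 -> mex({0, 2, 3}) = 1
G(5): splits (0,4):0^1=1 (1,3):1^3=2 (2,2):2^2=0 (0,3):0^3=3 (1,2):1^2=3 -> mex({0, 1, 2, 3}) = 4
G(6) = mex({0, 1, 2, 4}) = 3
G(7) = mex({0, 1, 3, 4, 5}) = 2
G(8) = mex({0, 2, 3, 5, 6}) = 1
G(9) = mex({0, 1, 2, 3, 6, 7}) = 4
G(10) = mex({0, 1, 3, 4, 5, 7}) = 2
G(11) = mex({0, 1, 2, 3, 4, 5}) = 6
G(12) = mex({0, 1, 2, 3, 5, 6, 7}) = 4
G(13) = mex({0, 2, 3, 4, 6, 7}) = 1
G(14) = mex({0, 1, 4, 5, 6, 7}) = 2
G(15) = mex({0, 1, 2, 3, 4, 5, 6}) = 7
G(16) = mex({0, 2, 3, 5, 6, 7}) = 1
G(17) = mex({0, 1, 2, 3, 5, 6, 7}) = 4
G(18) = mex({0, 1, 2, 4, 5, 6}) = 3
G(19) = mex({0, 1, 3, 4, 5, 7}) = 2
G(20) = mex({0, 2, 3, 4, 5, 6, 7}) = 1
G(21) = mex({0, 1, 2, 3, 5, 6, 7}) = 4
G(22) = mex({0, 1, 2, 3, 4, 5, 7}) = 6
G(23) = mex({0, 1, 2, 3, 4, 5, 6}) = 7
G(24) = mex({0, 1, 2, 3, 5, 6, 7}) = 4
G(25) = mex({0, 2, 3, 4, 6, 7}) = 1
G(26) = mex({0, 1, 3, 4, 5, 6, 7}) = 2
G(27) = mex({0, 1, 2, 3, 4, 5, 6, 7}) = 8
G(28) = mex({0, 1, 2, 3, 4, 6, 7, 8}) = 5
G(29) = mex({0, 1, 2, 3, 5, 6, 7, 8, 9}) = 4
G(30) = mex({0, 1, 2, 3, 4, 5, 6, 9, 10}) = 7
G(31) = mex({0, 1, 3, 4, 5, 7, 10, 11}) = 2
Therefore G(31) = 2.

2


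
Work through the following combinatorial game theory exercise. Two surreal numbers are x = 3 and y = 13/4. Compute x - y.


x = 3, y = 13/4
Converting to common denominator: 4
x = 12/4, y = 13/4
x - y = 3 - 13/4 = -1/4

-1/4


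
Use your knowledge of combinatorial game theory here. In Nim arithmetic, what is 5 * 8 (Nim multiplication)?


Nim multiplication is bilinear over XOR: (u XOR v) * w = (u*w) XOR (v*w).
So we split each operand into its bit components and XOR the pairwise Nim products.
5 = 1 + 4 (as XOR of powers of 2).
8 = 8 (as XOR of powers of 2).
Using the standard Nim-product table on single bits:
  2*2 = 3,   2*4 = 8,   2*8 = 12,
  4*4 = 6,   4*8 = 11,  8*8 = 13,
and  1*x = x (identity), k*l = l*k (commutative).
Pairwise Nim products:
  1 * 8 = 8
  4 * 8 = 11
XOR them: 8 XOR 11 = 3.
Result: 5 * 8 = 3 (in Nim).

3


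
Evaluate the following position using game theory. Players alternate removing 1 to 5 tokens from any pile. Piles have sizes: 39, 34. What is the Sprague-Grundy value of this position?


Subtraction set: {1, 2, 3, 4, 5}
For this subtraction set, G(n) = n mod 6 (period = max + 1 = 6).
Pile 1 (size 39): G(39) = 39 mod 6 = 3
Pile 2 (size 34): G(34) = 34 mod 6 = 4
Total Grundy value = XOR of all: 3 XOR 4 = 7

7


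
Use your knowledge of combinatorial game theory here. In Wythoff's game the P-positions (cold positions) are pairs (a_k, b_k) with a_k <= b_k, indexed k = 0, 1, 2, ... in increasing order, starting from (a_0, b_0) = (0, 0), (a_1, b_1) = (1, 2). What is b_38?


By Wythoff's theorem, a_k = floor(k * phi) and b_k = floor(k * phi^2) = a_k + k, where phi = (1 + sqrt(5))/2 is the golden ratio.
phi = (1 + sqrt(5))/2 = 1.618034
phi^2 = phi + 1 = 2.618034
k = 38
k * phi^2 = 38 * 2.618034 = 99.485292
b_38 = floor(k * phi^2) = 99 (check: a_38 + k = 61 + 38 = 99)

99


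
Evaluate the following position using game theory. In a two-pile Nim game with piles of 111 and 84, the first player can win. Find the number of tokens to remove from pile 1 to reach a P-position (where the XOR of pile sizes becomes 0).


Piles: 111 and 84
Current XOR: 111 XOR 84 = 59 (non-zero, so this is an N-position).
To make the XOR zero, we need to find a move that balances the piles.
For pile 1 (size 111): target = 111 XOR 59 = 84
We reduce pile 1 from 111 to 84.
Tokens removed: 111 - 84 = 27
Verification: 84 XOR 84 = 0

27


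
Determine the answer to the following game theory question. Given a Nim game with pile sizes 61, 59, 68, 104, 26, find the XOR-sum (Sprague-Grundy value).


We need the XOR (exclusive or) of all pile sizes.
After XOR-ing pile 1 (size 61): 0 XOR 61 = 61
After XOR-ing pile 2 (size 59): 61 XOR 59 = 6
After XOR-ing pile 3 (size 68): 6 XOR 68 = 66
After XOR-ing pile 4 (size 104): 66 XOR 104 = 42
After XOR-ing pile 5 (size 26): 42 XOR 26 = 48
The Nim-value of this position is 48.

48


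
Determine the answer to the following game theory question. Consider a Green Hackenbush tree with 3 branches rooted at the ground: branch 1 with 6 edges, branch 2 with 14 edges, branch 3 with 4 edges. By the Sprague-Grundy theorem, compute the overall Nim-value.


The tree has 3 branches from the ground vertex.
In Green Hackenbush, the Nim-value of a simple path of length k is k.
Branch 1: length 6, Nim-value = 6
Branch 2: length 14, Nim-value = 14
Branch 3: length 4, Nim-value = 4
Total Nim-value = XOR of all branch values:
0 XOR 6 = 6
6 XOR 14 = 8
8 XOR 4 = 12
Nim-value of the tree = 12

12


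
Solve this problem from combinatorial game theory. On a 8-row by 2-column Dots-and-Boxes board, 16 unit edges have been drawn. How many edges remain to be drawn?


Grid: 8 x 2 boxes, i.e. 9 rows and 3 columns of dots.
Horizontal edges: (rows + 1) * cols = 9 * 2 = 18
Vertical edges: rows * (cols + 1) = 8 * 3 = 24
Total edges: 18 + 24 = 42
Edges drawn: 16
Remaining: 42 - 16 = 26

26


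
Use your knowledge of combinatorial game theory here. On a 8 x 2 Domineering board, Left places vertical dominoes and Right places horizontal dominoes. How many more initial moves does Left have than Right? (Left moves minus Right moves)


Board is 8 x 2 (rows x cols).
Left (vertical) placements: (rows-1) * cols = 7 * 2 = 14
Right (horizontal) placements: rows * (cols-1) = 8 * 1 = 8
Advantage = Left - Right = 14 - 8 = 6

6


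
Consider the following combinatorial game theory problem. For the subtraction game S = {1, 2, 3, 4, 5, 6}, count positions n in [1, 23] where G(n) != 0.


Subtraction set S = {1, 2, 3, 4, 5, 6}, so G(n) = n mod 7.
G(n) = 0 when n is a multiple of 7.
Multiples of 7 in [1, 23]: 3
N-positions (nonzero Grundy) = 23 - 3 = 20

20


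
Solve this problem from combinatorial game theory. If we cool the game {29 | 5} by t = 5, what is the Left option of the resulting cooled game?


Original game: {29 | 5} (a switch {a | b} with a > b).
Cooling by t (for t below the temperature (a - b)/2 = 12) taxes each move by t: {a | b} cooled by t is {a - t | b + t}.
Cooling amount: t = 5
Cooled Left option: 29 - 5 = 24
Cooled Right option: 5 + 5 = 10
Cooled game: {24 | 10}
Left option = 24

24


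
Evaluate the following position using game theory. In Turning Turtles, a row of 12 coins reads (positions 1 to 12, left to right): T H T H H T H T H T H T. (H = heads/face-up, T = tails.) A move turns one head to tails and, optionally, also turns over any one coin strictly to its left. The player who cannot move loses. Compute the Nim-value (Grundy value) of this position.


Coins: T H T H H T H T H T H T
Key fact: a single head at position k behaves exactly like a Nim heap of size k (turning it to T and optionally flipping a coin at j < k corresponds to moving the heap from k to j, or to 0), and heads combine as a disjunctive sum (two heads at the same place would cancel, matching j XOR j = 0). So the Nim-value is the XOR of the 1-indexed positions of the heads.
Face-up positions (1-indexed): [2, 4, 5, 7, 9, 11]
XOR 0 with 2: 0 XOR 2 = 2
XOR 2 with 4: 2 XOR 4 = 6
XOR 6 with 5: 6 XOR 5 = 3
XOR 3 with 7: 3 XOR 7 = 4
XOR 4 with 9: 4 XOR 9 = 13
XOR 13 with 11: 13 XOR 11 = 6
Nim-value = 6

6


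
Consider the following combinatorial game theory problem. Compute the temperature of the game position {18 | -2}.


The game is {18 | -2}, a switch {a | b} with numbers a > b.
Cooling {a | b} by t gives {a - t | b + t}, which stops being hot when a - t = b + t, i.e. at t = (a - b)/2. So the temperature of a switch is (a - b)/2.
Temperature = (Left option - Right option) / 2
= (18 - (-2)) / 2
= 20 / 2
= 10

10


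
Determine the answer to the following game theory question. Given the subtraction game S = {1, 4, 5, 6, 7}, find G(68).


The subtraction set is S = {1, 4, 5, 6, 7}.
G(k) = mex{ G(k - s) : s in S, s <= k }. We compute iteratively: G(0) = 0.
G(1) = mex({0}) = 1
G(2) = mex({1}) = 0
G(3) = mex({0}) = 1
G(4) = mex({0, 1}) = 2
G(5) = mex({0, 1, 2}) = 3
G(6) = mex({0, 1, 3}) = 2
G(7) = mex({0, 1, 2}) = 3
G(8) = mex({0, 1, 2, 3}) = 4
G(9) = mex({0, 1, 2, 3, 4}) = 5
G(10) = mex({1, 2, 3, 5}) = 0
G(11) = mex({0, 2, 3}) = 1
G(12) = mex({1, 2, 3, 4}) = 0
G(13) = mex({0, 2, 3, 4, 5}) = 1
G(14) = mex({0, 1, 3, 4, 5}) = 2
G(15) = mex({0, 1, 2, 4, 5}) = 3
G(16) = mex({0, 1, 3, 5}) = 2
Observe that G(10)..G(16) = 0, 1, 0, 1, 2, 3, 2 repeats G(0)..G(6) = 0, 1, 0, 1, 2, 3, 2.
For k >= max(S) = 7, G(k) is determined by the previous 7 values G(k-7)..G(k-1); a window of 7 consecutive values has recurred shifted by 10, so by induction G(k + 10) = G(k) for all k >= 0: the sequence is periodic from the start with period 10.
One period: G(0..9) = 0, 1, 0, 1, 2, 3, 2, 3, 4, 5.
68 mod 10 = 8, so G(68) = G(8) = 4.

4


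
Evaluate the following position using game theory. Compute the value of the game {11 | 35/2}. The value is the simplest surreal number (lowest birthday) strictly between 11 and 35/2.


Left options: {11}, max = 11
Right options: {35/2}, min = 35/2
All options are numbers and max(Left) < min(Right), so by the simplicity theorem the value is the simplest (earliest-born) number strictly between 11 and 35/2.
Integers 12 through 17 all lie strictly between 11 and 35/2.
Among integers, the simplest (lowest birthday = smallest |n|; 0 is born on day 0, +-n on day n) is 12.
No non-integer in the interval can be simpler: if x is a non-integer in the interval, then floor(x) or ceil(x) also lies in the interval (the interval contains an integer), and both are proper prefixes of x's sign expansion, i.e. born earlier. So the game value is 12.
Game value = 12

12


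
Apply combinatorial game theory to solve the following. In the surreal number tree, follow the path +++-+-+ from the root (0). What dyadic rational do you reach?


Sign expansion: +++-+-+
Rule: track bounds (lo, hi), initially (-inf, +inf). On '+', the current value becomes lo and we move to the simplest number in (value, hi): value + 1 if hi = +inf, otherwise the midpoint (value + hi)/2. On '-', the current value becomes hi and we move to value - 1 if lo = -inf, otherwise the midpoint (lo + value)/2.
Start at 0.
Step 1: sign = +, move right. Bounds: (0, +inf). Value = 1
Step 2: sign = +, move right. Bounds: (1, +inf). Value = 2
Step 3: sign = +, move right. Bounds: (2, +inf). Value = 3
Step 4: sign = -, move left. Bounds: (2, 3). Value = 5/2
Step 5: sign = +, move right. Bounds: (5/2, 3). Value = 11/4
Step 6: sign = -, move left. Bounds: (5/2, 11/4). Value = 21/8
Step 7: sign = +, move right. Bounds: (21/8, 11/4). Value = 43/16
The surreal number with sign expansion +++-+-+ is 43/16.

43/16


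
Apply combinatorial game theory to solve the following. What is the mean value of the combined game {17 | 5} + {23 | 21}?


G1 = {17 | 5}, G2 = {23 | 21}
Each is a switch {a | b} with numbers a > b; its mean value is (a + b)/2, and mean value is additive over game sums: m(G1 + G2) = m(G1) + m(G2).
Mean of G1 = (17 + (5))/2 = 22/2 = 11
Mean of G2 = (23 + (21))/2 = 44/2 = 22
Mean of G1 + G2 = 11 + 22 = 33

33


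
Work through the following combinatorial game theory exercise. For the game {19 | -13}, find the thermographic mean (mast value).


Game = {19 | -13}, a switch {a | b} with numbers a > b.
Its thermograph has left wall a - t and right wall b + t, which meet at t = (a - b)/2, where both equal (a + b)/2. So the mast (mean value) is at (a + b)/2.
Mean = (19 + (-13))/2 = 6/2 = 3

3


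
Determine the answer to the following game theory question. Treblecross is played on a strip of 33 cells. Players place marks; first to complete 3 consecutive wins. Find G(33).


Treblecross: place X on empty cells; 3-in-a-row wins.
Playing within two cells of an existing X lets the opponent win at once, so sensible play treats the cells i-2..i+2 around each X as dead. The player left with no safe cell loses, so this is a normal-play take-away game on strips of safe cells.
Placing X at cell i (0-indexed) of a strip of k safe cells leaves independent strips of sizes max(0, i-2) and max(0, k-i-3). Hence G(k) = mex{ G(max(0,i-2)) XOR G(max(0,k-i-3)) : 0 <= i < k }, with G(0) = 0.
G(1): splits (0,0):0^0=0 -> mex({0}) = 1
G(2): splits (0,0):0^0=0 -> mex({0}) = 1
G(3): splits (0,0):0^0=0 -> mex({0}) = 1
G(4): splits (0,1):0^1=1 (0,0):0^0=0 -> mex({0, 1}) = 2
G(5): splits (0,2):0^1=1 (0,1):0^1=1 (0,0):0^0=0 -> mex({0, 1}) = 2
G(6) = mex({1}) = 0
G(7) = mex({0, 1, 2}) = 3
G(8) = mex({0, 1, 2}) = 3
G(9) = mex({0, 2}) = 1
G(10) = mex({0, 2, 3}) = 1
G(11) = mex({0, 3}) = 1
G(12) = mex({1, 3}) = 0
G(13) = mex({0, 1, 2, 3}) = 4
G(14) = mex({0, 1, 2}) = 3
G(15) = mex({0, 1, 2}) = 3
G(16) = mex({0, 1, 2, 4}) = 3
G(17) = mex({0, 1, 3, 4}) = 2
G(18) = mex({0, 1, 3, 4}) = 2
G(19) = mex({0, 1, 3, 5}) = 2
G(20) = mex({0, 1, 2, 3, 5}) = 4
G(21) = mex({0, 1, 2, 3, 5}) = 4
G(22) = mex({1, 2, 6}) = 0
G(23) = mex({0, 1, 2, 3, 4, 6}) = 5
G(24) = mex({0, 1, 2, 3, 4}) = 5
G(25) = mex({0, 1, 3, 4, 7}) = 2
G(26) = mex({0, 1, 3, 4, 5, 7}) = 2
G(27) = mex({0, 1, 3, 5}) = 2
G(28) = mex({0, 1, 2, 5}) = 3
G(29) = mex({0, 1, 2, 4, 5, 6}) = 3
G(30) = mex({1, 2, 4, 6}) = 0
G(31) = mex({0, 1, 2, 3, 4, 6}) = 5
G(32) = mex({1, 2, 3, 4, 7}) = 0
G(33) = mex({0, 3, 7}) = 1
Therefore G(33) = 1.

1


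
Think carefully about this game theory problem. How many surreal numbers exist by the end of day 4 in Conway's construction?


Day 0: {|} = 0 is born. Count = 1.
Day n: the number of surreal numbers born by day n is 2^(n+1) - 1.
By day 0: 2^1 - 1 = 1
By day 1: 2^2 - 1 = 3
By day 2: 2^3 - 1 = 7
By day 3: 2^4 - 1 = 15
By day 4: 2^5 - 1 = 31
By day 4: 31 surreal numbers.

31


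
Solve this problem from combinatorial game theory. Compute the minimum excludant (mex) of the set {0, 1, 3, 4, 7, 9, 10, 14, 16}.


Set = {0, 1, 3, 4, 7, 9, 10, 14, 16}
0 is in the set.
1 is in the set.
2 is NOT in the set. This is the mex.
mex = 2

2


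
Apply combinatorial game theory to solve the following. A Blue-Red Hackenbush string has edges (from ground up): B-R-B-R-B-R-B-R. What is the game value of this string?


Edges (from ground): B-R-B-R-B-R-B-R
By Berlekamp's sign-expansion rule, a Blue-Red Hackenbush stalk has the value of the surreal number whose sign sequence is the edge sequence with B -> + and R -> -.
Sign sequence: +-+-+-+-
Trace the sign expansion in the surreal number tree, starting from 0:
Edge 1: B (sign +) -> bounds (0, +inf), value = 1
Edge 2: R (sign -) -> bounds (0, 1), value = 1/2
Edge 3: B (sign +) -> bounds (1/2, 1), value = 3/4
Edge 4: R (sign -) -> bounds (1/2, 3/4), value = 5/8
Edge 5: B (sign +) -> bounds (5/8, 3/4), value = 11/16
Edge 6: R (sign -) -> bounds (5/8, 11/16), value = 21/32
Edge 7: B (sign +) -> bounds (21/32, 11/16), value = 43/64
Edge 8: R (sign -) -> bounds (21/32, 43/64), value = 85/128
Game value = 85/128

85/128


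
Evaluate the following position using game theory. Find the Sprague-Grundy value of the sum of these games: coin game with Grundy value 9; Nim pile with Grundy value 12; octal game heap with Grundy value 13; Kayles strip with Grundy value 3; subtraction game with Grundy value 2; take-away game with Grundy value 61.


By the Sprague-Grundy theorem, the Grundy value of a sum of games is the XOR of individual Grundy values.
coin game: Grundy value = 9. Running XOR: 0 XOR 9 = 9
Nim pile: Grundy value = 12. Running XOR: 9 XOR 12 = 5
octal game heap: Grundy value = 13. Running XOR: 5 XOR 13 = 8
Kayles strip: Grundy value = 3. Running XOR: 8 XOR 3 = 11
subtraction game: Grundy value = 2. Running XOR: 11 XOR 2 = 9
take-away game: Grundy value = 61. Running XOR: 9 XOR 61 = 52
The combined Grundy value is 52.

52


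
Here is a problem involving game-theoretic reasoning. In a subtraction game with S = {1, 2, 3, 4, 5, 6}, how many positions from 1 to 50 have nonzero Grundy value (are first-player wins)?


Subtraction set S = {1, 2, 3, 4, 5, 6}, so G(n) = n mod 7.
G(n) = 0 when n is a multiple of 7.
Multiples of 7 in [1, 50]: 7
N-positions (nonzero Grundy) = 50 - 7 = 43

43


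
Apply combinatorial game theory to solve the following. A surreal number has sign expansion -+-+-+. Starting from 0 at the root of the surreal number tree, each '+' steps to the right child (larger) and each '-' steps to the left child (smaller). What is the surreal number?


Sign expansion: -+-+-+
Rule: track bounds (lo, hi), initially (-inf, +inf). On '+', the current value becomes lo and we move to the simplest number in (value, hi): value + 1 if hi = +inf, otherwise the midpoint (value + hi)/2. On '-', the current value becomes hi and we move to value - 1 if lo = -inf, otherwise the midpoint (lo + value)/2.
Start at 0.
Step 1: sign = -, move left. Bounds: (-inf, 0). Value = -1
Step 2: sign = +, move right. Bounds: (-1, 0). Value = -1/2
Step 3: sign = -, move left. Bounds: (-1, -1/2). Value = -3/4
Step 4: sign = +, move right. Bounds: (-3/4, -1/2). Value = -5/8
Step 5: sign = -, move left. Bounds: (-3/4, -5/8). Value = -11/16
Step 6: sign = +, move right. Bounds: (-11/16, -5/8). Value = -21/32
The surreal number with sign expansion -+-+-+ is -21/32.

-21/32


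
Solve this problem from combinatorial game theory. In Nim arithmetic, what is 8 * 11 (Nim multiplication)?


Nim multiplication is bilinear over XOR: (u XOR v) * w = (u*w) XOR (v*w).
So we split each operand into its bit components and XOR the pairwise Nim products.
8 = 8 (as XOR of powers of 2).
11 = 1 + 2 + 8 (as XOR of powers of 2).
Using the standard Nim-product table on single bits:
  2*2 = 3,   2*4 = 8,   2*8 = 12,
  4*4 = 6,   4*8 = 11,  8*8 = 13,
and  1*x = x (identity), k*l = l*k (commutative).
Pairwise Nim products:
  8 * 1 = 8
  8 * 2 = 12
  8 * 8 = 13
XOR them: 8 XOR 12 XOR 13 = 9.
Result: 8 * 11 = 9 (in Nim).

9


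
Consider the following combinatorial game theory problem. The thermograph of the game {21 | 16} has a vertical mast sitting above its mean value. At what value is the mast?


Game = {21 | 16}, a switch {a | b} with numbers a > b.
Its thermograph has left wall a - t and right wall b + t, which meet at t = (a - b)/2, where both equal (a + b)/2. So the mast (mean value) is at (a + b)/2.
Mean = (21 + (16))/2 = 37/2 = 37/2

37/2


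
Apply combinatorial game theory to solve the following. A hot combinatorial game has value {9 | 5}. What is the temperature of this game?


The game is {9 | 5}, a switch {a | b} with numbers a > b.
Cooling {a | b} by t gives {a - t | b + t}, which stops being hot when a - t = b + t, i.e. at t = (a - b)/2. So the temperature of a switch is (a - b)/2.
Temperature = (Left option - Right option) / 2
= (9 - (5)) / 2
= 4 / 2
= 2

2


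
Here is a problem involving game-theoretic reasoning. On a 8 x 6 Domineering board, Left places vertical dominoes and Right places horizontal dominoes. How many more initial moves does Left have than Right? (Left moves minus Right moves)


Board is 8 x 6 (rows x cols).
Left (vertical) placements: (rows-1) * cols = 7 * 6 = 42
Right (horizontal) placements: rows * (cols-1) = 8 * 5 = 40
Advantage = Left - Right = 42 - 40 = 2

2


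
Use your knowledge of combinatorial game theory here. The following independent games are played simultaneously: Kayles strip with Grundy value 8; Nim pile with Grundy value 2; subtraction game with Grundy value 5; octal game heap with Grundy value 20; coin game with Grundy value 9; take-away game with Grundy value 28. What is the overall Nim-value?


By the Sprague-Grundy theorem, the Grundy value of a sum of games is the XOR of individual Grundy values.
Kayles strip: Grundy value = 8. Running XOR: 0 XOR 8 = 8
Nim pile: Grundy value = 2. Running XOR: 8 XOR 2 = 10
subtraction game: Grundy value = 5. Running XOR: 10 XOR 5 = 15
octal game heap: Grundy value = 20. Running XOR: 15 XOR 20 = 27
coin game: Grundy value = 9. Running XOR: 27 XOR 9 = 18
take-away game: Grundy value = 28. Running XOR: 18 XOR 28 = 14
The combined Grundy value is 14.

14


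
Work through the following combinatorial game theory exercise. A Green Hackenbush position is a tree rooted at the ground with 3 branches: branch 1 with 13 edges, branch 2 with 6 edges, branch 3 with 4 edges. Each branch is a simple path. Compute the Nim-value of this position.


The tree has 3 branches from the ground vertex.
In Green Hackenbush, the Nim-value of a simple path of length k is k.
Branch 1: length 13, Nim-value = 13
Branch 2: length 6, Nim-value = 6
Branch 3: length 4, Nim-value = 4
Total Nim-value = XOR of all branch values:
0 XOR 13 = 13
13 XOR 6 = 11
11 XOR 4 = 15
Nim-value of the tree = 15

15


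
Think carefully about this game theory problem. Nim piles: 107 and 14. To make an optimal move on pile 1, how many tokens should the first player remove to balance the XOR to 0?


Piles: 107 and 14
Current XOR: 107 XOR 14 = 101 (non-zero, so this is an N-position).
To make the XOR zero, we need to find a move that balances the piles.
For pile 1 (size 107): target = 107 XOR 101 = 14
We reduce pile 1 from 107 to 14.
Tokens removed: 107 - 14 = 93
Verification: 14 XOR 14 = 0

93


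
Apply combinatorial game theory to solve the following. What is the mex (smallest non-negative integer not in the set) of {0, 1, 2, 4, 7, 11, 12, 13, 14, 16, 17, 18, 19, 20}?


Set = {0, 1, 2, 4, 7, 11, 12, 13, 14, 16, 17, 18, 19, 20}
0 is in the set.
1 is in the set.
2 is in the set.
3 is NOT in the set. This is the mex.
mex = 3

3


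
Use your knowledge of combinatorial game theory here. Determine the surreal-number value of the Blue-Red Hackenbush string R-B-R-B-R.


Edges (from ground): R-B-R-B-R
By Berlekamp's sign-expansion rule, a Blue-Red Hackenbush stalk has the value of the surreal number whose sign sequence is the edge sequence with B -> + and R -> -.
Sign sequence: -+-+-
Trace the sign expansion in the surreal number tree, starting from 0:
Edge 1: R (sign -) -> bounds (-inf, 0), value = -1
Edge 2: B (sign +) -> bounds (-1, 0), value = -1/2
Edge 3: R (sign -) -> bounds (-1, -1/2), value = -3/4
Edge 4: B (sign +) -> bounds (-3/4, -1/2), value = -5/8
Edge 5: R (sign -) -> bounds (-3/4, -5/8), value = -11/16
Game value = -11/16

-11/16


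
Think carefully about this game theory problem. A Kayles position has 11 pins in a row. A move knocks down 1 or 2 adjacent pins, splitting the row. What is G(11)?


Kayles: a move removes 1 or 2 adjacent pins from a contiguous row.
Removing pins from a row of k leaves two independent rows (a, b) with a + b = k - 1 (one pin) or a + b = k - 2 (two pins); an end removal gives a = 0.
By Sprague-Grundy, G(k) = mex{ G(a) XOR G(b) } over all these splits. G(0) = 0.
G(1): splits (0,0):0^0=0 -> mex({0}) = 1
G(2): splits (0,1):0^1=1 (0,0):0^0=0 -> mex({0, 1}) = 2
G(3): splits (0,2):0^2=2 (1,1):1^1=0 (0,1):0^1=1 -> mex({0, 1, 2}) = 3
G(4): splits (0,3):0^3=3 (1,2):1^2=3 (0,2):0^2=2 (1,1):1^1=0 -> mex({0, 2, 3}) = 1
G(5): splits (0,4):0^1=1 (1,3):1^3=2 (2,2):2^2=0 (0,3):0^3=3 (1,2):1^2=3 -> mex({0, 1, 2, 3}) = 4
G(6) = mex({0, 1, 2, 4}) = 3
G(7) = mex({0, 1, 3, 4, 5}) = 2
G(8) = mex({0, 2, 3, 5, 6}) = 1
G(9) = mex({0, 1, 2, 3, 6, 7}) = 4
G(10) = mex({0, 1, 3, 4, 5, 7}) = 2
G(11) = mex({0, 1, 2, 3, 4, 5}) = 6
Therefore G(11) = 6.

6


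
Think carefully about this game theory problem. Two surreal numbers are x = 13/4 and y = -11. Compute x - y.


x = 13/4, y = -11
Converting to common denominator: 4
x = 13/4, y = -44/4
x - y = 13/4 - -11 = 57/4

57/4


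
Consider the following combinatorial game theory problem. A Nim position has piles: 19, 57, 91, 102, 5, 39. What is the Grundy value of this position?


We need the XOR (exclusive or) of all pile sizes.
After XOR-ing pile 1 (size 19): 0 XOR 19 = 19
After XOR-ing pile 2 (size 57): 19 XOR 57 = 42
After XOR-ing pile 3 (size 91): 42 XOR 91 = 113
After XOR-ing pile 4 (size 102): 113 XOR 102 = 23
After XOR-ing pile 5 (size 5): 23 XOR 5 = 18
After XOR-ing pile 6 (size 39): 18 XOR 39 = 53
The Nim-value of this position is 53.

53


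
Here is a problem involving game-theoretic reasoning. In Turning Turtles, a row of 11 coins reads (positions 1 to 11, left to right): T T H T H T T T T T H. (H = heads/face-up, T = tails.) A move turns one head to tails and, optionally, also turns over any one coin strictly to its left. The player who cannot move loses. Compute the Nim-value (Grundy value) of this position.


Coins: T T H T H T T T T T H
Key fact: a single head at position k behaves exactly like a Nim heap of size k (turning it to T and optionally flipping a coin at j < k corresponds to moving the heap from k to j, or to 0), and heads combine as a disjunctive sum (two heads at the same place would cancel, matching j XOR j = 0). So the Nim-value is the XOR of the 1-indexed positions of the heads.
Face-up positions (1-indexed): [3, 5, 11]
XOR 0 with 3: 0 XOR 3 = 3
XOR 3 with 5: 3 XOR 5 = 6
XOR 6 with 11: 6 XOR 11 = 13
Nim-value = 13

13
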